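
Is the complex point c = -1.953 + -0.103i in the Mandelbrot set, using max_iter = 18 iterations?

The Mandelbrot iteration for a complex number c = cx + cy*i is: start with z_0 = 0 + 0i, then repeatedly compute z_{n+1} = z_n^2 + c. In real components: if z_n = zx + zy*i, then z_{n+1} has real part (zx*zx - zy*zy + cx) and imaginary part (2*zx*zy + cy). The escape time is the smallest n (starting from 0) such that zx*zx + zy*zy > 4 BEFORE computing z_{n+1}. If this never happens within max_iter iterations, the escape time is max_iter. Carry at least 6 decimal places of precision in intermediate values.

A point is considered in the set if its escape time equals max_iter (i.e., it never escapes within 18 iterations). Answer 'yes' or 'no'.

Answer: no

Derivation:
z_0 = 0 + 0i, c = -1.9530 + -0.1030i
Iter 1: z = -1.9530 + -0.1030i, |z|^2 = 3.8248
Iter 2: z = 1.8506 + 0.2993i, |z|^2 = 3.5143
Iter 3: z = 1.3821 + 1.0048i, |z|^2 = 2.9200
Iter 4: z = -1.0524 + 2.6746i, |z|^2 = 8.2612
Escaped at iteration 4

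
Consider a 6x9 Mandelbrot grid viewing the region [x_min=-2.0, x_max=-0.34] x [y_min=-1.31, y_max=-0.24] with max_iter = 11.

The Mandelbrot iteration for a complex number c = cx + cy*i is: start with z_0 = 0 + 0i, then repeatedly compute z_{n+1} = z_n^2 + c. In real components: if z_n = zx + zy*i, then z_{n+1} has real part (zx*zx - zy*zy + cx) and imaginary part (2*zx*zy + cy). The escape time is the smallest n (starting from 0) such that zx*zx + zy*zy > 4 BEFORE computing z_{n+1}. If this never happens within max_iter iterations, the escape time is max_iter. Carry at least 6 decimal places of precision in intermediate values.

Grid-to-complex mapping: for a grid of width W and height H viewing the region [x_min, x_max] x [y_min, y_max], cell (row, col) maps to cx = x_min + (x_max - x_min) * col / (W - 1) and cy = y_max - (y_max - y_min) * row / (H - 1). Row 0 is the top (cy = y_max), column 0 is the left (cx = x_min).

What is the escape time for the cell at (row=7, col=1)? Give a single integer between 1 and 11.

Answer: 1

Derivation:
z_0 = 0 + 0i, c = -1.6680 + -1.1763i
Iter 1: z = -1.6680 + -1.1763i, |z|^2 = 4.1658
Escaped at iteration 1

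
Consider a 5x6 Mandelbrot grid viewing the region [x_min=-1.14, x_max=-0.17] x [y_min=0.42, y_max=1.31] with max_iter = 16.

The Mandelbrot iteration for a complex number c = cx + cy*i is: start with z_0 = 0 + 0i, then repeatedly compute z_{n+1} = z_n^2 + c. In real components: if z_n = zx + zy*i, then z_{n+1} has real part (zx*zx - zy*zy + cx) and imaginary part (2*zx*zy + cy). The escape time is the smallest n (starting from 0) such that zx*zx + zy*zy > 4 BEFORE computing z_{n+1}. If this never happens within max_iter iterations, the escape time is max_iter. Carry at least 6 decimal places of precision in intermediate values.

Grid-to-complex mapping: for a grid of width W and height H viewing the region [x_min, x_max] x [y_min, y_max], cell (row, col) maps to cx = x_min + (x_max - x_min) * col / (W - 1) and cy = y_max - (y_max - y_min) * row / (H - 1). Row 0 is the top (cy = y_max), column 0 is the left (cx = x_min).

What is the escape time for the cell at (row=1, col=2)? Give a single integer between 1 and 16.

Answer: 3

Derivation:
z_0 = 0 + 0i, c = -0.6550 + 1.1320i
Iter 1: z = -0.6550 + 1.1320i, |z|^2 = 1.7104
Iter 2: z = -1.5074 + -0.3509i, |z|^2 = 2.3954
Iter 3: z = 1.4941 + 2.1900i, |z|^2 = 7.0282
Escaped at iteration 3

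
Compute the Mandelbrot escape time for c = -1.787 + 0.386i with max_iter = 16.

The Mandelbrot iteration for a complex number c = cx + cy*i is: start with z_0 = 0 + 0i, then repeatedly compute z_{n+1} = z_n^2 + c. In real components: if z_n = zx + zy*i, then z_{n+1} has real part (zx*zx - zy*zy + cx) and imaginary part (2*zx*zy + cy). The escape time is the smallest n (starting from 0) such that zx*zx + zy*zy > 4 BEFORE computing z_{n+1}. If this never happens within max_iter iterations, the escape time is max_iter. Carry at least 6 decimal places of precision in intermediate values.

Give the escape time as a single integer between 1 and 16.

z_0 = 0 + 0i, c = -1.7870 + 0.3860i
Iter 1: z = -1.7870 + 0.3860i, |z|^2 = 3.3424
Iter 2: z = 1.2574 + -0.9936i, |z|^2 = 2.5682
Iter 3: z = -1.1932 + -2.1126i, |z|^2 = 5.8866
Escaped at iteration 3

Answer: 3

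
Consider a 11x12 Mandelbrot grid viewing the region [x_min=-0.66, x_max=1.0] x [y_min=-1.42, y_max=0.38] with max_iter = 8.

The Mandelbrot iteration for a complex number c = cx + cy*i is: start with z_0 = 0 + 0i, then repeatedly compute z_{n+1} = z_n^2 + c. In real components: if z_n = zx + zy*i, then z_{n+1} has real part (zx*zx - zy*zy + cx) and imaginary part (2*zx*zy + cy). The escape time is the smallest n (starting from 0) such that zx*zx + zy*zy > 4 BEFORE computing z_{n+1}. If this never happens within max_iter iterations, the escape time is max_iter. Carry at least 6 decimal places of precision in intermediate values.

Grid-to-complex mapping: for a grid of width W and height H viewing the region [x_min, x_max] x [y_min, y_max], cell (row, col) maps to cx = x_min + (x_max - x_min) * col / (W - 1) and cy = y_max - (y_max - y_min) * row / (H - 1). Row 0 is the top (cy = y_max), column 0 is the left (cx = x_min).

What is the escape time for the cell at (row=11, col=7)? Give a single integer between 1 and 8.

Answer: 2

Derivation:
z_0 = 0 + 0i, c = 0.5020 + -1.4200i
Iter 1: z = 0.5020 + -1.4200i, |z|^2 = 2.2684
Iter 2: z = -1.2624 + -2.8457i, |z|^2 = 9.6915
Escaped at iteration 2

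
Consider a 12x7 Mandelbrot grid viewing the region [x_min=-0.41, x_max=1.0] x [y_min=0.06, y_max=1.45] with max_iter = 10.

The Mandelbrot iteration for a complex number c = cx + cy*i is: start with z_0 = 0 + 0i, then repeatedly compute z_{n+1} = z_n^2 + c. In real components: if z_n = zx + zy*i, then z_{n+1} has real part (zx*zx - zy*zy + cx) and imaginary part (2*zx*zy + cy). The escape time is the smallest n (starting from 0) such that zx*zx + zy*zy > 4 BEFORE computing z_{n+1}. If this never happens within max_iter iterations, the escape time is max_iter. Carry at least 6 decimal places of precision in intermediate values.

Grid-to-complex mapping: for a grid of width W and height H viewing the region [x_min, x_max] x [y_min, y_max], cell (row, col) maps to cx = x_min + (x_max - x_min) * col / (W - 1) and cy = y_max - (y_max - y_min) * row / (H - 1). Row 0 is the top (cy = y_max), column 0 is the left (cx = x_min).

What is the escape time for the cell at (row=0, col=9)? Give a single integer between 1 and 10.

z_0 = 0 + 0i, c = 0.7436 + 1.4500i
Iter 1: z = 0.7436 + 1.4500i, |z|^2 = 2.6555
Iter 2: z = -0.8059 + 3.6065i, |z|^2 = 13.6566
Escaped at iteration 2

Answer: 2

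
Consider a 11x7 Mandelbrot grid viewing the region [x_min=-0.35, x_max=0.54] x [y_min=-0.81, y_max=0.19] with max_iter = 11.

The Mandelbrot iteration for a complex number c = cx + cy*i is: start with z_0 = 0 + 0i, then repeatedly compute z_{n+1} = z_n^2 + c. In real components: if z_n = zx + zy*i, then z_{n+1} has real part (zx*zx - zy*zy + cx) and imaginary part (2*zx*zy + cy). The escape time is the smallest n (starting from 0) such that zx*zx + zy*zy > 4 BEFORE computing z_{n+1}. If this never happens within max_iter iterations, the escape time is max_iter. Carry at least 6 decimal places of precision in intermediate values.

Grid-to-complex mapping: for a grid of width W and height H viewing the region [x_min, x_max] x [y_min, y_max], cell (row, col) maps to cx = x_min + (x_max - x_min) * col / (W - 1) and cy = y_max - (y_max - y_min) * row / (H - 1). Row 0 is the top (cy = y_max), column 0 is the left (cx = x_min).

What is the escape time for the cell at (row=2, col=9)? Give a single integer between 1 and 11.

Answer: 6

Derivation:
z_0 = 0 + 0i, c = 0.4510 + -0.1433i
Iter 1: z = 0.4510 + -0.1433i, |z|^2 = 0.2239
Iter 2: z = 0.6339 + -0.2726i, |z|^2 = 0.4761
Iter 3: z = 0.7785 + -0.4889i, |z|^2 = 0.8450
Iter 4: z = 0.8179 + -0.9046i, |z|^2 = 1.4872
Iter 5: z = 0.3018 + -1.6231i, |z|^2 = 2.7254
Iter 6: z = -2.0923 + -1.1229i, |z|^2 = 5.6386
Escaped at iteration 6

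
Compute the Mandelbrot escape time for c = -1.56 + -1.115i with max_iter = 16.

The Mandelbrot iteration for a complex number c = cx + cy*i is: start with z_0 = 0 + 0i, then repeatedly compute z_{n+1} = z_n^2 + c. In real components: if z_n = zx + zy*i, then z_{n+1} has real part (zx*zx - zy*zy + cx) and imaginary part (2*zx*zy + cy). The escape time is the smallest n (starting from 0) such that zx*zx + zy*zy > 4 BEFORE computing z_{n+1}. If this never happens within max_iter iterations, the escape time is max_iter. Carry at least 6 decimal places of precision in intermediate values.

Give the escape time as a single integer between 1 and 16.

z_0 = 0 + 0i, c = -1.5600 + -1.1150i
Iter 1: z = -1.5600 + -1.1150i, |z|^2 = 3.6768
Iter 2: z = -0.3696 + 2.3638i, |z|^2 = 5.7242
Escaped at iteration 2

Answer: 2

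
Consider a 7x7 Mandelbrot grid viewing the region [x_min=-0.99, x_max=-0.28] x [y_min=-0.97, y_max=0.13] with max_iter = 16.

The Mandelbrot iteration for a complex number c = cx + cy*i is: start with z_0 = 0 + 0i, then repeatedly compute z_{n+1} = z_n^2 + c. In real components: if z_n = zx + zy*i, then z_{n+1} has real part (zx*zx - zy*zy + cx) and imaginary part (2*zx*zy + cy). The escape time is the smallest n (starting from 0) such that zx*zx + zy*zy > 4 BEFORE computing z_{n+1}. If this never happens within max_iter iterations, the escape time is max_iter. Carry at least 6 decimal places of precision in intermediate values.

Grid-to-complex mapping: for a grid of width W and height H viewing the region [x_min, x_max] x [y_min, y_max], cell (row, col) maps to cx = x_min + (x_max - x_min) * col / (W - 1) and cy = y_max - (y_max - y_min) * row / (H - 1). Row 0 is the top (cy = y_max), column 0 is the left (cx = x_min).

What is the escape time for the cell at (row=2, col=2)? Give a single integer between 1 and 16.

Answer: 14

Derivation:
z_0 = 0 + 0i, c = -0.7533 + -0.2367i
Iter 1: z = -0.7533 + -0.2367i, |z|^2 = 0.6235
Iter 2: z = -0.2418 + 0.1199i, |z|^2 = 0.0729
Iter 3: z = -0.7092 + -0.2947i, |z|^2 = 0.5898
Iter 4: z = -0.3372 + 0.1813i, |z|^2 = 0.1465
Iter 5: z = -0.6725 + -0.3589i, |z|^2 = 0.5811
Iter 6: z = -0.4299 + 0.2461i, |z|^2 = 0.2453
Iter 7: z = -0.6291 + -0.4482i, |z|^2 = 0.5967
Iter 8: z = -0.5585 + 0.3273i, |z|^2 = 0.4190
Iter 9: z = -0.5486 + -0.6023i, |z|^2 = 0.6637
Iter 10: z = -0.8151 + 0.4241i, |z|^2 = 0.8443
Iter 11: z = -0.2688 + -0.9281i, |z|^2 = 0.9337
Iter 12: z = -1.5425 + 0.2623i, |z|^2 = 2.4480
Iter 13: z = 1.5571 + -1.0460i, |z|^2 = 3.5185
Iter 14: z = 0.5770 + -3.4940i, |z|^2 = 12.5408
Escaped at iteration 14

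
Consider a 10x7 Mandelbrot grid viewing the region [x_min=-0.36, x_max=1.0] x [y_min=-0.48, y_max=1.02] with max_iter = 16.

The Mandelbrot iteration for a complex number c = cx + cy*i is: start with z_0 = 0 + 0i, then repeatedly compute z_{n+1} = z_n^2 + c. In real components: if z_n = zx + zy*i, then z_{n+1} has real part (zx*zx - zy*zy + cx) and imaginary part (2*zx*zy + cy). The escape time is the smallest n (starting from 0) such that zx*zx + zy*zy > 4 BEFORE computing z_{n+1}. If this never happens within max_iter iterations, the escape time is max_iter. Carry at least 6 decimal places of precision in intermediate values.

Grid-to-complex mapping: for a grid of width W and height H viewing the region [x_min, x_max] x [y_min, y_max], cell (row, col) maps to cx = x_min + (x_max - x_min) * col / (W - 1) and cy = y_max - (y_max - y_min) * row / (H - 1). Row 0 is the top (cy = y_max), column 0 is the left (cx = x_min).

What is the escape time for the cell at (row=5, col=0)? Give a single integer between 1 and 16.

z_0 = 0 + 0i, c = -0.3600 + -0.2300i
Iter 1: z = -0.3600 + -0.2300i, |z|^2 = 0.1825
Iter 2: z = -0.2833 + -0.0644i, |z|^2 = 0.0844
Iter 3: z = -0.2839 + -0.1935i, |z|^2 = 0.1180
Iter 4: z = -0.3169 + -0.1201i, |z|^2 = 0.1148
Iter 5: z = -0.2740 + -0.1539i, |z|^2 = 0.0988
Iter 6: z = -0.3086 + -0.1457i, |z|^2 = 0.1164
Iter 7: z = -0.2860 + -0.1401i, |z|^2 = 0.1014
Iter 8: z = -0.2978 + -0.1499i, |z|^2 = 0.1112
Iter 9: z = -0.2938 + -0.1407i, |z|^2 = 0.1061
Iter 10: z = -0.2935 + -0.1473i, |z|^2 = 0.1079
Iter 11: z = -0.2956 + -0.1435i, |z|^2 = 0.1079
Iter 12: z = -0.2932 + -0.1452i, |z|^2 = 0.1071
Iter 13: z = -0.2951 + -0.1449i, |z|^2 = 0.1081
Iter 14: z = -0.2939 + -0.1445i, |z|^2 = 0.1073
Iter 15: z = -0.2945 + -0.1451i, |z|^2 = 0.1078

Answer: 16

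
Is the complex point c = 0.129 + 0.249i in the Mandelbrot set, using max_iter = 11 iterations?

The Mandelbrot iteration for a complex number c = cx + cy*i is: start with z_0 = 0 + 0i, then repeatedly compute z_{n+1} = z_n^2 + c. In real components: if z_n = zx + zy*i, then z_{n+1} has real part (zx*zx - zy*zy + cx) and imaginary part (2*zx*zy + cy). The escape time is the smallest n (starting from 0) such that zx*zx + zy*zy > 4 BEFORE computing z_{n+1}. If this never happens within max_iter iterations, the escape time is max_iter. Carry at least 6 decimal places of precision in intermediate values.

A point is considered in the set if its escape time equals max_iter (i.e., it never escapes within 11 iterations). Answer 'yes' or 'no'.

z_0 = 0 + 0i, c = 0.1290 + 0.2490i
Iter 1: z = 0.1290 + 0.2490i, |z|^2 = 0.0786
Iter 2: z = 0.0836 + 0.3132i, |z|^2 = 0.1051
Iter 3: z = 0.0379 + 0.3014i, |z|^2 = 0.0923
Iter 4: z = 0.0396 + 0.2718i, |z|^2 = 0.0755
Iter 5: z = 0.0567 + 0.2705i, |z|^2 = 0.0764
Iter 6: z = 0.0590 + 0.2797i, |z|^2 = 0.0817
Iter 7: z = 0.0543 + 0.2820i, |z|^2 = 0.0825
Iter 8: z = 0.0524 + 0.2796i, |z|^2 = 0.0809
Iter 9: z = 0.0536 + 0.2783i, |z|^2 = 0.0803
Iter 10: z = 0.0544 + 0.2788i, |z|^2 = 0.0807
Did not escape in 11 iterations → in set

Answer: yes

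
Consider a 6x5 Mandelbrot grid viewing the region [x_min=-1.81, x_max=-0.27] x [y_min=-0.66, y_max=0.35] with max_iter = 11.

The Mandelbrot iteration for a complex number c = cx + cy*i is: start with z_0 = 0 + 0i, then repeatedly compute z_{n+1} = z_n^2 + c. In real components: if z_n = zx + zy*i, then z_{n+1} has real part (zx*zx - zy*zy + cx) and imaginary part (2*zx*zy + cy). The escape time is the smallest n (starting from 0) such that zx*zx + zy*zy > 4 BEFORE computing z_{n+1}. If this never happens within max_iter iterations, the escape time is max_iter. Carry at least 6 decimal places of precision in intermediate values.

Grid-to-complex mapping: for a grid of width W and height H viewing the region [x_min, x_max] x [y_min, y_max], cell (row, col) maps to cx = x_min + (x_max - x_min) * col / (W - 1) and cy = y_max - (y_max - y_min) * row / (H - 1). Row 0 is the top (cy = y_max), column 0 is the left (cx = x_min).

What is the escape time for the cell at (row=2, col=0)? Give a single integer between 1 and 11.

Answer: 4

Derivation:
z_0 = 0 + 0i, c = -1.8100 + -0.1550i
Iter 1: z = -1.8100 + -0.1550i, |z|^2 = 3.3001
Iter 2: z = 1.4421 + 0.4061i, |z|^2 = 2.2445
Iter 3: z = 0.1047 + 1.0163i, |z|^2 = 1.0437
Iter 4: z = -2.8318 + 0.0577i, |z|^2 = 8.0225
Escaped at iteration 4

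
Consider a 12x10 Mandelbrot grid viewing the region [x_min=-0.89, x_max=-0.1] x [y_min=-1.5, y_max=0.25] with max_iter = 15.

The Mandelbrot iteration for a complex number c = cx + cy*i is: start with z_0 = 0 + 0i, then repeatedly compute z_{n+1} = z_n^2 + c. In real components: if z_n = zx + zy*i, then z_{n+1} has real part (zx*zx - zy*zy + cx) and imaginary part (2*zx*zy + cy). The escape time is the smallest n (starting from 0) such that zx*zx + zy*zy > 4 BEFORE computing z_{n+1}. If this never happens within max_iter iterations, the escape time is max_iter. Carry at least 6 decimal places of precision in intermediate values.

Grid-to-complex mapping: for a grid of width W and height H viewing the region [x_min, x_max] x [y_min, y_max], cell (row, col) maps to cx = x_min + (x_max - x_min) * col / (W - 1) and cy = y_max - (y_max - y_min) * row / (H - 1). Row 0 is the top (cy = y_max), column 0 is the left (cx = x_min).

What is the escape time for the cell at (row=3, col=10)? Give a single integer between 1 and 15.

z_0 = 0 + 0i, c = -0.1718 + -0.3333i
Iter 1: z = -0.1718 + -0.3333i, |z|^2 = 0.1406
Iter 2: z = -0.2534 + -0.2188i, |z|^2 = 0.1121
Iter 3: z = -0.1555 + -0.2224i, |z|^2 = 0.0737
Iter 4: z = -0.1971 + -0.2642i, |z|^2 = 0.1086
Iter 5: z = -0.2027 + -0.2292i, |z|^2 = 0.0936
Iter 6: z = -0.1832 + -0.2404i, |z|^2 = 0.0914
Iter 7: z = -0.1960 + -0.2452i, |z|^2 = 0.0986
Iter 8: z = -0.1935 + -0.2372i, |z|^2 = 0.0937
Iter 9: z = -0.1906 + -0.2415i, |z|^2 = 0.0947
Iter 10: z = -0.1938 + -0.2413i, |z|^2 = 0.0958
Iter 11: z = -0.1925 + -0.2398i, |z|^2 = 0.0946
Iter 12: z = -0.1923 + -0.2410i, |z|^2 = 0.0951
Iter 13: z = -0.1929 + -0.2406i, |z|^2 = 0.0951
Iter 14: z = -0.1925 + -0.2405i, |z|^2 = 0.0949

Answer: 15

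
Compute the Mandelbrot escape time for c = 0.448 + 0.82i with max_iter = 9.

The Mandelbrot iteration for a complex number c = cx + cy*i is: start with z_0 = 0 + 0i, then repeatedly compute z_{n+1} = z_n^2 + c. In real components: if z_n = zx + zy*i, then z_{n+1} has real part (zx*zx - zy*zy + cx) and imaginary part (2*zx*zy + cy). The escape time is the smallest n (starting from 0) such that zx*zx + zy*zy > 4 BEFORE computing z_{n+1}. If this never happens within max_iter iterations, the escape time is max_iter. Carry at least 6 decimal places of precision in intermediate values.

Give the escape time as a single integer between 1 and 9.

z_0 = 0 + 0i, c = 0.4480 + 0.8200i
Iter 1: z = 0.4480 + 0.8200i, |z|^2 = 0.8731
Iter 2: z = -0.0237 + 1.5547i, |z|^2 = 2.4177
Iter 3: z = -1.9686 + 0.7463i, |z|^2 = 4.4323
Escaped at iteration 3

Answer: 3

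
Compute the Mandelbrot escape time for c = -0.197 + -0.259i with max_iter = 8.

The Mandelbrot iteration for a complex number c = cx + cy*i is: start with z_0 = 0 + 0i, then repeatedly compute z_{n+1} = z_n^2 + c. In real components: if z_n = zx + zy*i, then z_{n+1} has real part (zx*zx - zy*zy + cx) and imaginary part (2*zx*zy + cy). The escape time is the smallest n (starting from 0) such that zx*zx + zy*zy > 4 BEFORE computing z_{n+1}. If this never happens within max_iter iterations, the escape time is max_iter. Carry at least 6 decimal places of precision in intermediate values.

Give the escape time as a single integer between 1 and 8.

Answer: 8

Derivation:
z_0 = 0 + 0i, c = -0.1970 + -0.2590i
Iter 1: z = -0.1970 + -0.2590i, |z|^2 = 0.1059
Iter 2: z = -0.2253 + -0.1570i, |z|^2 = 0.0754
Iter 3: z = -0.1709 + -0.1883i, |z|^2 = 0.0647
Iter 4: z = -0.2032 + -0.1946i, |z|^2 = 0.0792
Iter 5: z = -0.1936 + -0.1799i, |z|^2 = 0.0698
Iter 6: z = -0.1919 + -0.1894i, |z|^2 = 0.0727
Iter 7: z = -0.1960 + -0.1863i, |z|^2 = 0.0731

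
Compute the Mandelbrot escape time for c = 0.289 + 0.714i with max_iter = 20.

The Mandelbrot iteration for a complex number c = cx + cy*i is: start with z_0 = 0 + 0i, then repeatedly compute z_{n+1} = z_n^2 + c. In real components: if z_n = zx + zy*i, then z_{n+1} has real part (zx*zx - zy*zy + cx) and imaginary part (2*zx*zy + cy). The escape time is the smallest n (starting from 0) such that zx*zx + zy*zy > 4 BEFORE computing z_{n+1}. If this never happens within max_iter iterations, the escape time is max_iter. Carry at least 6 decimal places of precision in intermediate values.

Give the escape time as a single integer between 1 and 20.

z_0 = 0 + 0i, c = 0.2890 + 0.7140i
Iter 1: z = 0.2890 + 0.7140i, |z|^2 = 0.5933
Iter 2: z = -0.1373 + 1.1267i, |z|^2 = 1.2883
Iter 3: z = -0.9616 + 0.4047i, |z|^2 = 1.0884
Iter 4: z = 1.0499 + -0.0642i, |z|^2 = 1.1064
Iter 5: z = 1.3872 + 0.5791i, |z|^2 = 2.2596
Iter 6: z = 1.8779 + 2.3206i, |z|^2 = 8.9116
Escaped at iteration 6

Answer: 6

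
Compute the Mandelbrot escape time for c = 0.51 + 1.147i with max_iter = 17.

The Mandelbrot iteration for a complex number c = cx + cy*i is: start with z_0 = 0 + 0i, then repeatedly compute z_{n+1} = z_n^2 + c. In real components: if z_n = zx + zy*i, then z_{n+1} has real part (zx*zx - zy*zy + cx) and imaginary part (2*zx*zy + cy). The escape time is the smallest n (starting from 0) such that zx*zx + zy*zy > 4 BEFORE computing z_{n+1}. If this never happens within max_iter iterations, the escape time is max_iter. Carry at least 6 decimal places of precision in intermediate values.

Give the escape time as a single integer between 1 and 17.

z_0 = 0 + 0i, c = 0.5100 + 1.1470i
Iter 1: z = 0.5100 + 1.1470i, |z|^2 = 1.5757
Iter 2: z = -0.5455 + 2.3169i, |z|^2 = 5.6658
Escaped at iteration 2

Answer: 2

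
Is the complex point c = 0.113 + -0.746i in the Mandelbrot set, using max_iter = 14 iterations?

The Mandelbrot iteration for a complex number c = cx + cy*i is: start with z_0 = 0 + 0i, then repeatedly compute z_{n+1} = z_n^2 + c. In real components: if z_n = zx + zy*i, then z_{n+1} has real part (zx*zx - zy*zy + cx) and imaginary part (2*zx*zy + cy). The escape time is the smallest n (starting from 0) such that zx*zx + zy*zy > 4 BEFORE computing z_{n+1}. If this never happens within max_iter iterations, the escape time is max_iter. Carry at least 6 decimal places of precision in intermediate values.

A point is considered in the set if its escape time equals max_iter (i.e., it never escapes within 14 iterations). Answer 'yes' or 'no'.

z_0 = 0 + 0i, c = 0.1130 + -0.7460i
Iter 1: z = 0.1130 + -0.7460i, |z|^2 = 0.5693
Iter 2: z = -0.4307 + -0.9146i, |z|^2 = 1.0220
Iter 3: z = -0.5379 + 0.0419i, |z|^2 = 0.2911
Iter 4: z = 0.4006 + -0.7911i, |z|^2 = 0.7863
Iter 5: z = -0.3523 + -1.3799i, |z|^2 = 2.0282
Iter 6: z = -1.6669 + 0.2264i, |z|^2 = 2.8298
Iter 7: z = 2.8403 + -1.5006i, |z|^2 = 10.3193
Escaped at iteration 7

Answer: no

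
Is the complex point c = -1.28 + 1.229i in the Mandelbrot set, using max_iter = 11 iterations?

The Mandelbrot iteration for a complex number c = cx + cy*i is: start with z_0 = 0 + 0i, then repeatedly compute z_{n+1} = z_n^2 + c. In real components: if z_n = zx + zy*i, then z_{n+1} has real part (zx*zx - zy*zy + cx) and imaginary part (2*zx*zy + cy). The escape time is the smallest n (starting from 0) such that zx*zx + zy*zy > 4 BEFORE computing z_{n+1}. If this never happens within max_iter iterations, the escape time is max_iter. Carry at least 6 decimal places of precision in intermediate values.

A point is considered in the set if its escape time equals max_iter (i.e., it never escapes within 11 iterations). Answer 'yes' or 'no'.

Answer: no

Derivation:
z_0 = 0 + 0i, c = -1.2800 + 1.2290i
Iter 1: z = -1.2800 + 1.2290i, |z|^2 = 3.1488
Iter 2: z = -1.1520 + -1.9172i, |z|^2 = 5.0030
Escaped at iteration 2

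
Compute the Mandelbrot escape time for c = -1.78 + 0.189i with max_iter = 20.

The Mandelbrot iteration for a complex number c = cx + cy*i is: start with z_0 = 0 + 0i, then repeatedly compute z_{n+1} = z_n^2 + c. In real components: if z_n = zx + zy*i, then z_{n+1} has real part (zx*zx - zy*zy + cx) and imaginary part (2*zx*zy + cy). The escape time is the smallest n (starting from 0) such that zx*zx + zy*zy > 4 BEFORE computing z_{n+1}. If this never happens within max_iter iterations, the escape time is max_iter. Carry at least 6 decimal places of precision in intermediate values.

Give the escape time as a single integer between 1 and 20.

Answer: 4

Derivation:
z_0 = 0 + 0i, c = -1.7800 + 0.1890i
Iter 1: z = -1.7800 + 0.1890i, |z|^2 = 3.2041
Iter 2: z = 1.3527 + -0.4838i, |z|^2 = 2.0638
Iter 3: z = -0.1844 + -1.1200i, |z|^2 = 1.2883
Iter 4: z = -3.0003 + 0.6020i, |z|^2 = 9.3643
Escaped at iteration 4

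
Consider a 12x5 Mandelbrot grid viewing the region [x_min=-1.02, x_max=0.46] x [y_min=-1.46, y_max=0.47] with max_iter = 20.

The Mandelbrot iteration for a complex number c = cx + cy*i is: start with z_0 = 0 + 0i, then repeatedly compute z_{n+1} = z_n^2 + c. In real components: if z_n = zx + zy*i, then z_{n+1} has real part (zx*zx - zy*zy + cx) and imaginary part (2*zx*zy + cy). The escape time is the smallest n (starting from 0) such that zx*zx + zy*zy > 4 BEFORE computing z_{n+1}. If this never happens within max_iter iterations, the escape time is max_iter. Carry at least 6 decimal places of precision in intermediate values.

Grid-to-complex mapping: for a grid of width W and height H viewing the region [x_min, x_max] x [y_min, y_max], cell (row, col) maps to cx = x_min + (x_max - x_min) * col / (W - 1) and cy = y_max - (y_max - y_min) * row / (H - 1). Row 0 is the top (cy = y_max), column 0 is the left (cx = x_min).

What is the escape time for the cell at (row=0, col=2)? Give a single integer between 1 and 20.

Answer: 7

Derivation:
z_0 = 0 + 0i, c = -0.7509 + 0.4700i
Iter 1: z = -0.7509 + 0.4700i, |z|^2 = 0.7848
Iter 2: z = -0.4079 + -0.2359i, |z|^2 = 0.2220
Iter 3: z = -0.6401 + 0.6624i, |z|^2 = 0.8486
Iter 4: z = -0.7800 + -0.3781i, |z|^2 = 0.7513
Iter 5: z = -0.2855 + 1.0598i, |z|^2 = 1.2046
Iter 6: z = -1.7925 + -0.1351i, |z|^2 = 3.2313
Iter 7: z = 2.4439 + 0.9543i, |z|^2 = 6.8835
Escaped at iteration 7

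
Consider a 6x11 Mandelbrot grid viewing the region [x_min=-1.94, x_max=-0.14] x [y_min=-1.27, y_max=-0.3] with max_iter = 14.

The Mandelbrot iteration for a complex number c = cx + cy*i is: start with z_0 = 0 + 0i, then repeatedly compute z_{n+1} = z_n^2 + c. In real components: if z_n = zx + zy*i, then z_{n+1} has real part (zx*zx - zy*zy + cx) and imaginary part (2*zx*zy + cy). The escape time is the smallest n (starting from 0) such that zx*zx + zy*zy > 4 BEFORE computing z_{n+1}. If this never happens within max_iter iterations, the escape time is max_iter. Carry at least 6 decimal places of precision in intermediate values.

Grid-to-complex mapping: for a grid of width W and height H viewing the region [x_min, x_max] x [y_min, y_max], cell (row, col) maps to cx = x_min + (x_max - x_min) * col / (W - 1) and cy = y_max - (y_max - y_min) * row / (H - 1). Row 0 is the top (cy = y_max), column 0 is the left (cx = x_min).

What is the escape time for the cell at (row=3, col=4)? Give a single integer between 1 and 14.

z_0 = 0 + 0i, c = -0.5000 + -0.5910i
Iter 1: z = -0.5000 + -0.5910i, |z|^2 = 0.5993
Iter 2: z = -0.5993 + 0.0000i, |z|^2 = 0.3591
Iter 3: z = -0.1409 + -0.5910i, |z|^2 = 0.3691
Iter 4: z = -0.8294 + -0.4245i, |z|^2 = 0.8682
Iter 5: z = 0.0078 + 0.1132i, |z|^2 = 0.0129
Iter 6: z = -0.5128 + -0.5892i, |z|^2 = 0.6101
Iter 7: z = -0.5843 + 0.0133i, |z|^2 = 0.3416
Iter 8: z = -0.1588 + -0.6065i, |z|^2 = 0.3931
Iter 9: z = -0.8426 + -0.3984i, |z|^2 = 0.8688
Iter 10: z = 0.0513 + 0.0804i, |z|^2 = 0.0091
Iter 11: z = -0.5038 + -0.5827i, |z|^2 = 0.5934
Iter 12: z = -0.5857 + -0.0038i, |z|^2 = 0.3431
Iter 13: z = -0.1569 + -0.5866i, |z|^2 = 0.3687

Answer: 14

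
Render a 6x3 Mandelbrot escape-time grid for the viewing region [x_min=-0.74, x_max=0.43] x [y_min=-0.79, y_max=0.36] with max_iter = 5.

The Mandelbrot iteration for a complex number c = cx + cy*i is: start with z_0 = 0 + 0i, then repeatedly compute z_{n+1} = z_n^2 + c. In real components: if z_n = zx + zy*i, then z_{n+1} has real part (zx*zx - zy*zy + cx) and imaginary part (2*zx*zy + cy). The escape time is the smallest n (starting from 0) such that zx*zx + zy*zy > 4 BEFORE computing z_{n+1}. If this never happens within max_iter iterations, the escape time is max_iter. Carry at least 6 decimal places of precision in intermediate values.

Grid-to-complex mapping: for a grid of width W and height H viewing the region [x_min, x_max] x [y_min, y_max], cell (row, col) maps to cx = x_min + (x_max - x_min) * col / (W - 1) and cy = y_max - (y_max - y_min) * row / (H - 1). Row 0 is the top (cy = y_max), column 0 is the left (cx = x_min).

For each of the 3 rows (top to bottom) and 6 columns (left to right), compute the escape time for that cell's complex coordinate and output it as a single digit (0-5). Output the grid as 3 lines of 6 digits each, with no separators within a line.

(row=0, col=0): c = -0.7400 + 0.3600i → escape time 5
(row=0, col=1): c = -0.5060 + 0.3600i → escape time 5
(row=0, col=2): c = -0.2720 + 0.3600i → escape time 5
(row=0, col=3): c = -0.0380 + 0.3600i → escape time 5
(row=0, col=4): c = 0.1960 + 0.3600i → escape time 5
(row=0, col=5): c = 0.4300 + 0.3600i → escape time 5
(row=1, col=0): c = -0.7400 + -0.2150i → escape time 5
(row=1, col=1): c = -0.5060 + -0.2150i → escape time 5
(row=1, col=2): c = -0.2720 + -0.2150i → escape time 5
(row=1, col=3): c = -0.0380 + -0.2150i → escape time 5
(row=1, col=4): c = 0.1960 + -0.2150i → escape time 5
(row=1, col=5): c = 0.4300 + -0.2150i → escape time 5
(row=2, col=0): c = -0.7400 + -0.7900i → escape time 4
(row=2, col=1): c = -0.5060 + -0.7900i → escape time 5
(row=2, col=2): c = -0.2720 + -0.7900i → escape time 5
(row=2, col=3): c = -0.0380 + -0.7900i → escape time 5
(row=2, col=4): c = 0.1960 + -0.7900i → escape time 5
(row=2, col=5): c = 0.4300 + -0.7900i → escape time 4

Answer: 555555
555555
455554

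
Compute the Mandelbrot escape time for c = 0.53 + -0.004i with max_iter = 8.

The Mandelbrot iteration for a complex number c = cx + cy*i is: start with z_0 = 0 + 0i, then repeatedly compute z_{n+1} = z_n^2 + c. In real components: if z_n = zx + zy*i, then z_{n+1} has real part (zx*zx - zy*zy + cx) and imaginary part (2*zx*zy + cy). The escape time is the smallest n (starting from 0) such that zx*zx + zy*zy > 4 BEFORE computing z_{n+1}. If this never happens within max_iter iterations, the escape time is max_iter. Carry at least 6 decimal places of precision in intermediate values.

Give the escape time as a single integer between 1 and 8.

Answer: 5

Derivation:
z_0 = 0 + 0i, c = 0.5300 + -0.0040i
Iter 1: z = 0.5300 + -0.0040i, |z|^2 = 0.2809
Iter 2: z = 0.8109 + -0.0082i, |z|^2 = 0.6576
Iter 3: z = 1.1875 + -0.0174i, |z|^2 = 1.4104
Iter 4: z = 1.9398 + -0.0452i, |z|^2 = 3.7648
Iter 5: z = 4.2907 + -0.1795i, |z|^2 = 18.4420
Escaped at iteration 5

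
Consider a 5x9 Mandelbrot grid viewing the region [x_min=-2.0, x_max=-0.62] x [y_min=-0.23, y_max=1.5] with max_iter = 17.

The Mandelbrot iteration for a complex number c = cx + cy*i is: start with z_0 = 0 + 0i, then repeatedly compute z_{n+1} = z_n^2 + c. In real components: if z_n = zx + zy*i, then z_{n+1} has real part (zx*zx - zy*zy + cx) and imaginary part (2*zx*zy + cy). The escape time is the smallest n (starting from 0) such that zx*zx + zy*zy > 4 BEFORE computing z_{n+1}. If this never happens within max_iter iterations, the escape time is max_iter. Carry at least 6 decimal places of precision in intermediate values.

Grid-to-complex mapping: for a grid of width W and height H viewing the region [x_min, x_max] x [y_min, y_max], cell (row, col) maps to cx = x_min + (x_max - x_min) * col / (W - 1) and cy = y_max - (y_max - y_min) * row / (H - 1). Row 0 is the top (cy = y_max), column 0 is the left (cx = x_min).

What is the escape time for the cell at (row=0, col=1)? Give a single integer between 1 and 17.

Answer: 1

Derivation:
z_0 = 0 + 0i, c = -1.6550 + 1.5000i
Iter 1: z = -1.6550 + 1.5000i, |z|^2 = 4.9890
Escaped at iteration 1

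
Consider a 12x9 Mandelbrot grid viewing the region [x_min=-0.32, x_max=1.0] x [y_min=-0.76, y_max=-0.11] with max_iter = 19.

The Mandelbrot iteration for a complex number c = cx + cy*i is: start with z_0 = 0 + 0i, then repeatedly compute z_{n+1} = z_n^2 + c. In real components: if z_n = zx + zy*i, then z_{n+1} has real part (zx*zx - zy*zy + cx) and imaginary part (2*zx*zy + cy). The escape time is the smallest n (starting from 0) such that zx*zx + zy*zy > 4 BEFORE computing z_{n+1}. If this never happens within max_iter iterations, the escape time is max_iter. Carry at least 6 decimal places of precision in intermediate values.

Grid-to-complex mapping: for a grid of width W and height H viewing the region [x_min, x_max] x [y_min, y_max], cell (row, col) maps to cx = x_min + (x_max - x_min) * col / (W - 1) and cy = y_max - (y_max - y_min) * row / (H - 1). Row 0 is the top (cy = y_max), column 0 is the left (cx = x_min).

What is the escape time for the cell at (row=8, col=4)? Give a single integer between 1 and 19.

z_0 = 0 + 0i, c = 0.1600 + -0.7600i
Iter 1: z = 0.1600 + -0.7600i, |z|^2 = 0.6032
Iter 2: z = -0.3920 + -1.0032i, |z|^2 = 1.1601
Iter 3: z = -0.6927 + 0.0265i, |z|^2 = 0.4806
Iter 4: z = 0.6392 + -0.7967i, |z|^2 = 1.0433
Iter 5: z = -0.0662 + -1.7785i, |z|^2 = 3.1675
Iter 6: z = -2.9988 + -0.5245i, |z|^2 = 9.2678
Escaped at iteration 6

Answer: 6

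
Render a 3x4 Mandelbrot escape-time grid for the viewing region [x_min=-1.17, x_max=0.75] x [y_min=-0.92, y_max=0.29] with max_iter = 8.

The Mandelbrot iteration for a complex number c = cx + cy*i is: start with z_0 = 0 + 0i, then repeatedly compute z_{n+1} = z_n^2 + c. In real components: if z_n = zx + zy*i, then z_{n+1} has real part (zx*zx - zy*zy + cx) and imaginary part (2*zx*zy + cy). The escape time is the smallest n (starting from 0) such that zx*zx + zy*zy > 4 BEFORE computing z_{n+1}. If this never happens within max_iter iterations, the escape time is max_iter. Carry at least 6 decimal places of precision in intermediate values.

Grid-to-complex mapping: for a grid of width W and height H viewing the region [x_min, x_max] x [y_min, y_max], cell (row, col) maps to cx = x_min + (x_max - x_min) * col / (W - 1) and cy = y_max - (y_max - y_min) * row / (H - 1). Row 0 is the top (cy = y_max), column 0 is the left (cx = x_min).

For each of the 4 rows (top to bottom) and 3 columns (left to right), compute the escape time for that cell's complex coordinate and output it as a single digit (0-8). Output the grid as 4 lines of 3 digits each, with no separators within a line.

Answer: 883
883
583
382

Derivation:
(row=0, col=0): c = -1.1700 + 0.2900i → escape time 8
(row=0, col=1): c = -0.2100 + 0.2900i → escape time 8
(row=0, col=2): c = 0.7500 + 0.2900i → escape time 3
(row=1, col=0): c = -1.1700 + -0.1133i → escape time 8
(row=1, col=1): c = -0.2100 + -0.1133i → escape time 8
(row=1, col=2): c = 0.7500 + -0.1133i → escape time 3
(row=2, col=0): c = -1.1700 + -0.5167i → escape time 5
(row=2, col=1): c = -0.2100 + -0.5167i → escape time 8
(row=2, col=2): c = 0.7500 + -0.5167i → escape time 3
(row=3, col=0): c = -1.1700 + -0.9200i → escape time 3
(row=3, col=1): c = -0.2100 + -0.9200i → escape time 8
(row=3, col=2): c = 0.7500 + -0.9200i → escape time 2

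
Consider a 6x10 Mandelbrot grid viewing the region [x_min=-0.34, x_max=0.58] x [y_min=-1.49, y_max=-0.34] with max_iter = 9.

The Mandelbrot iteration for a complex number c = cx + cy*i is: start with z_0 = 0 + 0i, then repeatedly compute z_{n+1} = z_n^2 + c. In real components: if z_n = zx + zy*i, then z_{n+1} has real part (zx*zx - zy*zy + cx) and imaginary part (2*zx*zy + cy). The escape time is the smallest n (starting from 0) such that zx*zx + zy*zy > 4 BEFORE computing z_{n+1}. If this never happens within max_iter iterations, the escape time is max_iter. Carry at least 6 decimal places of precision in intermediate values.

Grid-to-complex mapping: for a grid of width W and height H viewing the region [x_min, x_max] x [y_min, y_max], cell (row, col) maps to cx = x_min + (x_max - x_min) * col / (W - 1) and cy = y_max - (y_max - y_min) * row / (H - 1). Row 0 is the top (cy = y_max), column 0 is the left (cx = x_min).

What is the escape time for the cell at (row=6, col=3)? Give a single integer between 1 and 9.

Answer: 3

Derivation:
z_0 = 0 + 0i, c = 0.2120 + -1.1067i
Iter 1: z = 0.2120 + -1.1067i, |z|^2 = 1.2697
Iter 2: z = -0.9678 + -1.5759i, |z|^2 = 3.4200
Iter 3: z = -1.3349 + 1.9435i, |z|^2 = 5.5592
Escaped at iteration 3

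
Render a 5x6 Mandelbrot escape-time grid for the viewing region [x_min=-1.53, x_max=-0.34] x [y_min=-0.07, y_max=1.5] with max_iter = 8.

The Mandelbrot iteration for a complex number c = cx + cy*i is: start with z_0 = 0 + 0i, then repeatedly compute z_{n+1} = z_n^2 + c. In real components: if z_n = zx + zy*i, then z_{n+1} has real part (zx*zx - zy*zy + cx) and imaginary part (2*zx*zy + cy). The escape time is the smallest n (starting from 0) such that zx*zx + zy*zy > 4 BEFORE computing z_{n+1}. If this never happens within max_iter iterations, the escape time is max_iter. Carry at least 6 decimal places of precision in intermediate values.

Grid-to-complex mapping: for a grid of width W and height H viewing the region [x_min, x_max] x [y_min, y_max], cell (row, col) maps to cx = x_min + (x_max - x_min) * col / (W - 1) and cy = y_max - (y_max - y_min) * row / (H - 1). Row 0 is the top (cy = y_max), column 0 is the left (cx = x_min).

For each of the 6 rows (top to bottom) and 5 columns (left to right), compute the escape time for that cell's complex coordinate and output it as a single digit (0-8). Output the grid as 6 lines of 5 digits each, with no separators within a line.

Answer: 12222
22333
33346
34588
58888
78888

Derivation:
(row=0, col=0): c = -1.5300 + 1.5000i → escape time 1
(row=0, col=1): c = -1.2325 + 1.5000i → escape time 2
(row=0, col=2): c = -0.9350 + 1.5000i → escape time 2
(row=0, col=3): c = -0.6375 + 1.5000i → escape time 2
(row=0, col=4): c = -0.3400 + 1.5000i → escape time 2
(row=1, col=0): c = -1.5300 + 1.1860i → escape time 2
(row=1, col=1): c = -1.2325 + 1.1860i → escape time 2
(row=1, col=2): c = -0.9350 + 1.1860i → escape time 3
(row=1, col=3): c = -0.6375 + 1.1860i → escape time 3
(row=1, col=4): c = -0.3400 + 1.1860i → escape time 3
(row=2, col=0): c = -1.5300 + 0.8720i → escape time 3
(row=2, col=1): c = -1.2325 + 0.8720i → escape time 3
(row=2, col=2): c = -0.9350 + 0.8720i → escape time 3
(row=2, col=3): c = -0.6375 + 0.8720i → escape time 4
(row=2, col=4): c = -0.3400 + 0.8720i → escape time 6
(row=3, col=0): c = -1.5300 + 0.5580i → escape time 3
(row=3, col=1): c = -1.2325 + 0.5580i → escape time 4
(row=3, col=2): c = -0.9350 + 0.5580i → escape time 5
(row=3, col=3): c = -0.6375 + 0.5580i → escape time 8
(row=3, col=4): c = -0.3400 + 0.5580i → escape time 8
(row=4, col=0): c = -1.5300 + 0.2440i → escape time 5
(row=4, col=1): c = -1.2325 + 0.2440i → escape time 8
(row=4, col=2): c = -0.9350 + 0.2440i → escape time 8
(row=4, col=3): c = -0.6375 + 0.2440i → escape time 8
(row=4, col=4): c = -0.3400 + 0.2440i → escape time 8
(row=5, col=0): c = -1.5300 + -0.0700i → escape time 7
(row=5, col=1): c = -1.2325 + -0.0700i → escape time 8
(row=5, col=2): c = -0.9350 + -0.0700i → escape time 8
(row=5, col=3): c = -0.6375 + -0.0700i → escape time 8
(row=5, col=4): c = -0.3400 + -0.0700i → escape time 8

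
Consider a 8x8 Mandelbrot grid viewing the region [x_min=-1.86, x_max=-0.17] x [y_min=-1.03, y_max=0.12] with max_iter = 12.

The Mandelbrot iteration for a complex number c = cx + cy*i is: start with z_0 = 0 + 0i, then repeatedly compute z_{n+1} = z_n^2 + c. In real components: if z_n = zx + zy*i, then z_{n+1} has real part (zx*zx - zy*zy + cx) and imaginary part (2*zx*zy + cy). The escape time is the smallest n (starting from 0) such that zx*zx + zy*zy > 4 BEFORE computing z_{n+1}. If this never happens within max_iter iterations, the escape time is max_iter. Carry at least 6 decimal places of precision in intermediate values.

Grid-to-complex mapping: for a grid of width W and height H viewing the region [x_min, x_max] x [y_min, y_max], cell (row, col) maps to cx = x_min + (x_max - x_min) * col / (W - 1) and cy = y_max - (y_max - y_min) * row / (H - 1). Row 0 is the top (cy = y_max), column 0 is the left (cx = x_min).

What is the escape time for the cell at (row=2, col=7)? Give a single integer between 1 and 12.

Answer: 12

Derivation:
z_0 = 0 + 0i, c = -0.1700 + -0.2086i
Iter 1: z = -0.1700 + -0.2086i, |z|^2 = 0.0724
Iter 2: z = -0.1846 + -0.1377i, |z|^2 = 0.0530
Iter 3: z = -0.1549 + -0.1577i, |z|^2 = 0.0489
Iter 4: z = -0.1709 + -0.1597i, |z|^2 = 0.0547
Iter 5: z = -0.1663 + -0.1540i, |z|^2 = 0.0514
Iter 6: z = -0.1661 + -0.1574i, |z|^2 = 0.0523
Iter 7: z = -0.1672 + -0.1563i, |z|^2 = 0.0524
Iter 8: z = -0.1665 + -0.1563i, |z|^2 = 0.0521
Iter 9: z = -0.1667 + -0.1565i, |z|^2 = 0.0523
Iter 10: z = -0.1667 + -0.1564i, |z|^2 = 0.0522
Iter 11: z = -0.1667 + -0.1564i, |z|^2 = 0.0522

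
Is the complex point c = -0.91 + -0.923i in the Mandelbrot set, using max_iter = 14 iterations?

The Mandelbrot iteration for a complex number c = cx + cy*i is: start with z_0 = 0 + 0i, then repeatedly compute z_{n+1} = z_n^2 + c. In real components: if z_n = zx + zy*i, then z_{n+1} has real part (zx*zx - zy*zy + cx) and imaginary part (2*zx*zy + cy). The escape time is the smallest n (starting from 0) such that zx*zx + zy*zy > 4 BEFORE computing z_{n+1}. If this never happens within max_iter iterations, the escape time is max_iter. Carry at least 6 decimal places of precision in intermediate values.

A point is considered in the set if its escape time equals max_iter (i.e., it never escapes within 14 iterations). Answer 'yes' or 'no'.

Answer: no

Derivation:
z_0 = 0 + 0i, c = -0.9100 + -0.9230i
Iter 1: z = -0.9100 + -0.9230i, |z|^2 = 1.6800
Iter 2: z = -0.9338 + 0.7569i, |z|^2 = 1.4449
Iter 3: z = -0.6108 + -2.3366i, |z|^2 = 5.8326
Escaped at iteration 3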